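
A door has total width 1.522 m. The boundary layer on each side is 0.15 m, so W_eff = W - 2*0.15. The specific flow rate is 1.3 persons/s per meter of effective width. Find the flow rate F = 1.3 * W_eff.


W_eff = 1.522 - 0.30 = 1.222 m
F = 1.3 * 1.222 = 1.5886 persons/s

1.5886 persons/s


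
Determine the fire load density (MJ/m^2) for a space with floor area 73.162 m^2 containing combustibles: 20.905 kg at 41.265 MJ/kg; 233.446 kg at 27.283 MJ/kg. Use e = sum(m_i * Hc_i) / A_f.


Total energy = 20.905*41.265 + 233.446*27.283
= 862.6448 + 6369.107
= 7231.752 MJ
e = 7231.752 / 73.162 = 98.846 MJ/m^2

98.846 MJ/m^2


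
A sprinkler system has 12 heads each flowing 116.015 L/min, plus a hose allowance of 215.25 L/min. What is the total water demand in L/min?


Sprinkler demand = 12 * 116.015 = 1392.18 L/min
Total = 1392.18 + 215.25 = 1607.43 L/min

1607.43 L/min


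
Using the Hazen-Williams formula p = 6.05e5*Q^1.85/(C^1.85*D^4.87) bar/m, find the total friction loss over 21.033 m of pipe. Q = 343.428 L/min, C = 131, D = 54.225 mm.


Q^1.85 = 49124
C^1.85 = 8259.5
D^4.87 = 2.7897e+08
p/m = 0.012899 bar/m
p_total = 0.012899 * 21.033 = 0.27130 bar

0.27130 bar


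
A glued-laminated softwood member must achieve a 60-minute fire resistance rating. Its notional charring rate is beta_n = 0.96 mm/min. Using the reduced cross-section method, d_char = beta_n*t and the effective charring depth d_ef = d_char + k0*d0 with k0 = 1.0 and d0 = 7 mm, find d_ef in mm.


d_char = 0.96 * 60 = 57.6 mm
d_ef = 57.6 + 1.0*7 = 64.6 mm

64.6 mm


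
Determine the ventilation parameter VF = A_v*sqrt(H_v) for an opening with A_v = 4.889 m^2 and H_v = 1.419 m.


sqrt(H_v) = 1.1912
VF = 4.889 * 1.1912 = 5.8239 m^(5/2)

5.8239 m^(5/2)


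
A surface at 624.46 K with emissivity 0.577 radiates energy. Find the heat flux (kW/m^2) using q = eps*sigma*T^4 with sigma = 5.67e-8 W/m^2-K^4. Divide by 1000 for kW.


T^4 = 1.5206e+11
q = 0.577 * 5.67e-8 * 1.5206e+11 / 1000 = 4.9748 kW/m^2

4.9748 kW/m^2


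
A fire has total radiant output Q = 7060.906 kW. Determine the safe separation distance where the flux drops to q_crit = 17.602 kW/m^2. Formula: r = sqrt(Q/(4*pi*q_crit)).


4*pi*q_crit = 221.19
Q/(4*pi*q_crit) = 31.922
r = sqrt(31.922) = 5.6499 m

5.6499 m


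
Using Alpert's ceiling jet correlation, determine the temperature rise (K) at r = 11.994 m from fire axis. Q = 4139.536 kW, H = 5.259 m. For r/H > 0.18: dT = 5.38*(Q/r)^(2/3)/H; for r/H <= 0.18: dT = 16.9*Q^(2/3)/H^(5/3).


r/H = 11.994 / 5.259 = 2.2807
r/H > 0.18, so dT = 5.38*(Q/r)^(2/3)/H
Q/r = 345.13
(Q/r)^(2/3) = 49.203
dT = 5.38 * 49.203 / 5.259 = 50.335 K

50.335 K


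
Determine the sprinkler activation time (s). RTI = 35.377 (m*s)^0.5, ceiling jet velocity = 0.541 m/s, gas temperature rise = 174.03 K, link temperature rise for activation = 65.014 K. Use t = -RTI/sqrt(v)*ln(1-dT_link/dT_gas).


dT_link/dT_gas = 0.37358
ln(1 - 0.37358) = -0.46773
t = -35.377 / sqrt(0.541) * -0.46773 = 22.497 s

22.497 s


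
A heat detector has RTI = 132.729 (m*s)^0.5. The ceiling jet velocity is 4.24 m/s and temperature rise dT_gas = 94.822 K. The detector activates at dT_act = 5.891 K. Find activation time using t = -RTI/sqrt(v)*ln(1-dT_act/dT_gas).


dT_act/dT_gas = 0.062127
ln(1 - 0.062127) = -0.064141
t = -132.729 / sqrt(4.24) * -0.064141 = 4.1344 s

4.1344 s


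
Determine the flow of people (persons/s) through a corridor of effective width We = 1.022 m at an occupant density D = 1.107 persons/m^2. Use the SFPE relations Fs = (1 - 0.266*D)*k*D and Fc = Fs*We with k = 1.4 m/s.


1 - 0.266*D = 1 - 0.266*1.107 = 0.70554
Fs = 0.70554 * 1.4 * 1.107 = 1.0934 persons/(s*m)
Fc = 1.0934 * 1.022 = 1.1175 persons/s

1.1175 persons/s


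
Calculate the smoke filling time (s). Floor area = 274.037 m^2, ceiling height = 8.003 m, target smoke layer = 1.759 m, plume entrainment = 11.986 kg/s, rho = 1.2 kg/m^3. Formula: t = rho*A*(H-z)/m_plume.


H - z = 6.244 m
t = 1.2 * 274.037 * 6.244 / 11.986 = 171.31 s

171.31 s


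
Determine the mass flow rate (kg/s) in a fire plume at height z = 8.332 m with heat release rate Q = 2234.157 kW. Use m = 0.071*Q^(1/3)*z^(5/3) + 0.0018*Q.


Q^(1/3) = 13.073
z^(5/3) = 34.244
First term = 0.071 * 13.073 * 34.244 = 31.784
Second term = 0.0018 * 2234.157 = 4.0215
m = 35.806 kg/s

35.806 kg/s


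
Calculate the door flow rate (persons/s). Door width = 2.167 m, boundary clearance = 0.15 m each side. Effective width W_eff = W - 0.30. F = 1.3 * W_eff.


W_eff = 2.167 - 0.30 = 1.867 m
F = 1.3 * 1.867 = 2.4271 persons/s

2.4271 persons/s


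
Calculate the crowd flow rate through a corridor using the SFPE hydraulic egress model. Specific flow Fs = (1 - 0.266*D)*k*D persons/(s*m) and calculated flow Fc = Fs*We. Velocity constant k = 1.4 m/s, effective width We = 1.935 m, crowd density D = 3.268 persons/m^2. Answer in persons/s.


1 - 0.266*D = 1 - 0.266*3.268 = 0.13071
Fs = 0.13071 * 1.4 * 3.268 = 0.59803 persons/(s*m)
Fc = 0.59803 * 1.935 = 1.1572 persons/s

1.1572 persons/s


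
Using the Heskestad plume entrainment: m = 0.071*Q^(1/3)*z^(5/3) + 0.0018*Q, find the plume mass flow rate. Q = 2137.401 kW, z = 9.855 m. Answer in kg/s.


Q^(1/3) = 12.881
z^(5/3) = 45.300
First term = 0.071 * 12.881 * 45.300 = 41.430
Second term = 0.0018 * 2137.401 = 3.8473
m = 45.277 kg/s

45.277 kg/s


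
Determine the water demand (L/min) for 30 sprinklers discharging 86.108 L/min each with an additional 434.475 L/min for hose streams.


Sprinkler demand = 30 * 86.108 = 2583.24 L/min
Total = 2583.24 + 434.475 = 3017.715 L/min

3017.715 L/min


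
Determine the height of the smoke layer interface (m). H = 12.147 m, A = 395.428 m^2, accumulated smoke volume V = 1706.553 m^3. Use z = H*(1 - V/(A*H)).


V/(A*H) = 0.35529
1 - 0.35529 = 0.64471
z = 12.147 * 0.64471 = 7.8313 m

7.8313 m


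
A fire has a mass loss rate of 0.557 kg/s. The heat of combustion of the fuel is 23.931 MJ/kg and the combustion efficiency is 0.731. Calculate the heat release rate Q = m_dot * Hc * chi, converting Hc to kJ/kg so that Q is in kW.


Hc = 23.931 MJ/kg = 23.931 * 1000 kJ/kg = 23931 kJ/kg
Q = 0.557 kg/s * 23931 kJ/kg * 0.731 = 9743.9 kW

9743.9 kW


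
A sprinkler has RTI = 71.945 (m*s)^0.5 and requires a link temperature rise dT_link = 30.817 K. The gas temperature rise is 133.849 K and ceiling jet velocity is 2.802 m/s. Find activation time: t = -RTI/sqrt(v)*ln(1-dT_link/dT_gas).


dT_link/dT_gas = 0.23024
ln(1 - 0.23024) = -0.26167
t = -71.945 / sqrt(2.802) * -0.26167 = 11.247 s

11.247 s


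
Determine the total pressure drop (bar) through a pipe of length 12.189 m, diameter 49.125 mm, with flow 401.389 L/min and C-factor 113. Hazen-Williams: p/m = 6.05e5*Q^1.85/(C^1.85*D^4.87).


Q^1.85 = 65554
C^1.85 = 6283.4
D^4.87 = 1.7244e+08
p/m = 0.036603 bar/m
p_total = 0.036603 * 12.189 = 0.44615 bar

0.44615 bar


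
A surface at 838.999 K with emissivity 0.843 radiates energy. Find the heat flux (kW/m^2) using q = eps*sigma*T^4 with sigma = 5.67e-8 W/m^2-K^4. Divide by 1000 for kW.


T^4 = 4.9550e+11
q = 0.843 * 5.67e-8 * 4.9550e+11 / 1000 = 23.684 kW/m^2

23.684 kW/m^2


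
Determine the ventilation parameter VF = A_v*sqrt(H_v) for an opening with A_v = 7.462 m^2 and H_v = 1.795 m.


sqrt(H_v) = 1.3398
VF = 7.462 * 1.3398 = 9.9974 m^(5/2)

9.9974 m^(5/2)


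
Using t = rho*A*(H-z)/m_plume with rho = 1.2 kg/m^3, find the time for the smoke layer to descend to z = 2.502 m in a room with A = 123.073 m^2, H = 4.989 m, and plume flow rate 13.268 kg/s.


H - z = 2.487 m
t = 1.2 * 123.073 * 2.487 / 13.268 = 27.683 s

27.683 s


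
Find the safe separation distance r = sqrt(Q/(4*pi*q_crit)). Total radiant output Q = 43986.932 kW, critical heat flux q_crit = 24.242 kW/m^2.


4*pi*q_crit = 304.63
Q/(4*pi*q_crit) = 144.39
r = sqrt(144.39) = 12.016 m

12.016 m


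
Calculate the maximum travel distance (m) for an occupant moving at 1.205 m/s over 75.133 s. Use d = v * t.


d = 1.205 * 75.133 = 90.535 m

90.535 m


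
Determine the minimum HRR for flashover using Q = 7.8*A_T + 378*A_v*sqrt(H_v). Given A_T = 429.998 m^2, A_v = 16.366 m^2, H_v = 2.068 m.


7.8*A_T = 3354.0
sqrt(H_v) = 1.4381
378*A_v*sqrt(H_v) = 8896.3
Q = 3354.0 + 8896.3 = 12250 kW

12250 kW


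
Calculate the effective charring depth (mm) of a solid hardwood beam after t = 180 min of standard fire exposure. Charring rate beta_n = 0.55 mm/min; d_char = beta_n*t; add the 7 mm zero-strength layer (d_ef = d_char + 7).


d_char = 0.55 * 180 = 99 mm
d_ef = 99 + 1.0*7 = 106 mm

106 mm


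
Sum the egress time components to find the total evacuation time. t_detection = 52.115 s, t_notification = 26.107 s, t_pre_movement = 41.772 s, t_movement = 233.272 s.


Total = 52.115 + 26.107 + 41.772 + 233.272 = 353.266 s

353.266 s


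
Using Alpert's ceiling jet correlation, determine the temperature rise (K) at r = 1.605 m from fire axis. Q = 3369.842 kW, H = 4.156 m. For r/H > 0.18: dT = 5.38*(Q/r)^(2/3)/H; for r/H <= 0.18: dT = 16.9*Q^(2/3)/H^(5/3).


r/H = 1.605 / 4.156 = 0.38619
r/H > 0.18, so dT = 5.38*(Q/r)^(2/3)/H
Q/r = 2099.6
(Q/r)^(2/3) = 163.97
dT = 5.38 * 163.97 / 4.156 = 212.26 K

212.26 K


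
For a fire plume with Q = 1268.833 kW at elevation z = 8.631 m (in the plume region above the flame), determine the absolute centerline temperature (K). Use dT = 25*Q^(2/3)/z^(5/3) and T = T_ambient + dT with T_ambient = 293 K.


Q^(2/3) = 117.20
z^(5/3) = 36.316
dT = 25 * 117.20 / 36.316 = 80.682 K
T = 293 + 80.682 = 373.68 K

373.68 K


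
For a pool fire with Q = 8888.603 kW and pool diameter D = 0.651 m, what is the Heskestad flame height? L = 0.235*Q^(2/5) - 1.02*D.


Q^(2/5) = 37.978
0.235 * Q^(2/5) = 8.9249
1.02 * D = 0.66402
L = 8.2608 m

8.2608 m


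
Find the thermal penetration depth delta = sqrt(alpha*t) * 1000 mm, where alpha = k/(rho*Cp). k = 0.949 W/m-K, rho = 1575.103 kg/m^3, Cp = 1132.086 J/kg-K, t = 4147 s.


alpha = 0.949 / (1575.103 * 1132.086) = 5.3220e-07 m^2/s
alpha * t = 0.0022070
delta = sqrt(0.0022070) * 1000 = 46.979 mm

46.979 mm


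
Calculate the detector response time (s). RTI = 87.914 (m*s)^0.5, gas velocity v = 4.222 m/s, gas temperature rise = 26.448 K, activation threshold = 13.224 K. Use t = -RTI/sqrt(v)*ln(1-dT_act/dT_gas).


dT_act/dT_gas = 0.5
ln(1 - 0.5) = -0.69315
t = -87.914 / sqrt(4.222) * -0.69315 = 29.657 s

29.657 s


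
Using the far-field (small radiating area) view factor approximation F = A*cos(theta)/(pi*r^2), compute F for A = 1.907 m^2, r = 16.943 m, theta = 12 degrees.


cos(12 deg) = 0.97815
pi*r^2 = 901.84
F = 1.907 * 0.97815 / 901.84 = 0.0020684

0.0020684


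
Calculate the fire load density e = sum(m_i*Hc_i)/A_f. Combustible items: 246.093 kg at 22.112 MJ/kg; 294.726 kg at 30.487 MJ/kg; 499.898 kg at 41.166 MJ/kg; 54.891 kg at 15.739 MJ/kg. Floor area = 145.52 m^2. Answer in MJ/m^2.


Total energy = 246.093*22.112 + 294.726*30.487 + 499.898*41.166 + 54.891*15.739
= 5441.608 + 8985.312 + 20578.80 + 863.9294
= 35869.65 MJ
e = 35869.65 / 145.52 = 246.49 MJ/m^2

246.49 MJ/m^2


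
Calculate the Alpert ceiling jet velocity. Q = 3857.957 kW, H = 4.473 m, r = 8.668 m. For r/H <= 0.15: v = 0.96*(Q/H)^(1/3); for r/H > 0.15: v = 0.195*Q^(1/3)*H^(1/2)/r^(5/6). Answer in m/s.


r/H = 8.668 / 4.473 = 1.9378
r/H > 0.15, so v = 0.195*Q^(1/3)*H^(1/2)/r^(5/6)
Q^(1/3) = 15.684
H^(1/2) = 2.1149
r^(5/6) = 6.0478
v = 0.195 * 15.684 * 2.1149 / 6.0478 = 1.0695 m/s

1.0695 m/s


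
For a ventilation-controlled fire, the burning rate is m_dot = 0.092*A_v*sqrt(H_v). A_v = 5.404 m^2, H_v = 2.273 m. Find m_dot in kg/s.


sqrt(H_v) = 1.5076
m_dot = 0.092 * 5.404 * 1.5076 = 0.74955 kg/s

0.74955 kg/s


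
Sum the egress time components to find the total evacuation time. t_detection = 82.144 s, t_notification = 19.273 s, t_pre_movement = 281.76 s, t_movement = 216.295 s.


Total = 82.144 + 19.273 + 281.76 + 216.295 = 599.472 s

599.472 s


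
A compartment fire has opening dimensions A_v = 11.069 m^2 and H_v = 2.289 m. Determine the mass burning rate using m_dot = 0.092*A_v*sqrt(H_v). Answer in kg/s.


sqrt(H_v) = 1.5129
m_dot = 0.092 * 11.069 * 1.5129 = 1.5407 kg/s

1.5407 kg/s


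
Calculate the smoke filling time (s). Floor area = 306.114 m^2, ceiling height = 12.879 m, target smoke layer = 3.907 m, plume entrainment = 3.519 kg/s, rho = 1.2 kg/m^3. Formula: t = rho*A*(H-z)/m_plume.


H - z = 8.972 m
t = 1.2 * 306.114 * 8.972 / 3.519 = 936.56 s

936.56 s


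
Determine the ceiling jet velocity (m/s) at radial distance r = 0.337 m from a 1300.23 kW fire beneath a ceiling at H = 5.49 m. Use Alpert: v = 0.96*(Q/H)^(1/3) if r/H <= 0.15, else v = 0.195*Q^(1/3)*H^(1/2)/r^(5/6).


r/H = 0.337 / 5.49 = 0.061384
r/H <= 0.15, so v = 0.96*(Q/H)^(1/3)
Q/H = 236.84
(Q/H)^(1/3) = 6.1870
v = 0.96 * 6.1870 = 5.9396 m/s

5.9396 m/s


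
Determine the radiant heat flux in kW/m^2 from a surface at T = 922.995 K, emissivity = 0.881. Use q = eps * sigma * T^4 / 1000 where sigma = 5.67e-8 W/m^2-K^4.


T^4 = 7.2577e+11
q = 0.881 * 5.67e-8 * 7.2577e+11 / 1000 = 36.254 kW/m^2

36.254 kW/m^2


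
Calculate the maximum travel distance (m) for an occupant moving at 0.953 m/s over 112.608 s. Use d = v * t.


d = 0.953 * 112.608 = 107.32 m

107.32 m


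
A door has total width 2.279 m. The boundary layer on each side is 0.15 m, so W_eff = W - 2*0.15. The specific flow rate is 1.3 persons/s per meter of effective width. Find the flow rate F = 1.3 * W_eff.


W_eff = 2.279 - 0.30 = 1.979 m
F = 1.3 * 1.979 = 2.5727 persons/s

2.5727 persons/s


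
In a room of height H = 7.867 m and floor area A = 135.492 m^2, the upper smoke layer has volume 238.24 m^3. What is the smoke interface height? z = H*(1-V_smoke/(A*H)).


V/(A*H) = 0.22351
1 - 0.22351 = 0.77649
z = 7.867 * 0.77649 = 6.1087 m

6.1087 m


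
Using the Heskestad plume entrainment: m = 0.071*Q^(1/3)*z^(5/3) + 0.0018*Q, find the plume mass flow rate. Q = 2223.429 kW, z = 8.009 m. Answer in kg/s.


Q^(1/3) = 13.052
z^(5/3) = 32.060
First term = 0.071 * 13.052 * 32.060 = 29.710
Second term = 0.0018 * 2223.429 = 4.0022
m = 33.712 kg/s

33.712 kg/s


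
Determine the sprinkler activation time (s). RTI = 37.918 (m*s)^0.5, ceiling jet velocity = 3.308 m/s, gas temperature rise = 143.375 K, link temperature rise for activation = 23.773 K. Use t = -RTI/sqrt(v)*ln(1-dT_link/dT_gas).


dT_link/dT_gas = 0.16581
ln(1 - 0.16581) = -0.18129
t = -37.918 / sqrt(3.308) * -0.18129 = 3.7796 s

3.7796 s


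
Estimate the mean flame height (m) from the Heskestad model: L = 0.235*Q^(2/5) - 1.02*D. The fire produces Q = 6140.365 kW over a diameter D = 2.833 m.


Q^(2/5) = 32.755
0.235 * Q^(2/5) = 7.6974
1.02 * D = 2.8897
L = 4.8078 m

4.8078 m


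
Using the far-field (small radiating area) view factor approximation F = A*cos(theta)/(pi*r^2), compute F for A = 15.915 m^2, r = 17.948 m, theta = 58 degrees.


cos(58 deg) = 0.52992
pi*r^2 = 1012.0
F = 15.915 * 0.52992 / 1012.0 = 0.0083336

0.0083336


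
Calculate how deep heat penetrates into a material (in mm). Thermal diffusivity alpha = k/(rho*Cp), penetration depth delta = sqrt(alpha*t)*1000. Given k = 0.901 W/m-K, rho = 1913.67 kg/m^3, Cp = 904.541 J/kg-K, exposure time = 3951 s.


alpha = 0.901 / (1913.67 * 904.541) = 5.2051e-07 m^2/s
alpha * t = 0.0020565
delta = sqrt(0.0020565) * 1000 = 45.349 mm

45.349 mm


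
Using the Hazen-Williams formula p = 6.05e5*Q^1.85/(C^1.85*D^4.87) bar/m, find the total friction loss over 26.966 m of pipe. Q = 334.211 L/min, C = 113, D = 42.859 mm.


Q^1.85 = 46713
C^1.85 = 6283.4
D^4.87 = 8.8725e+07
p/m = 0.050694 bar/m
p_total = 0.050694 * 26.966 = 1.3670 bar

1.3670 bar


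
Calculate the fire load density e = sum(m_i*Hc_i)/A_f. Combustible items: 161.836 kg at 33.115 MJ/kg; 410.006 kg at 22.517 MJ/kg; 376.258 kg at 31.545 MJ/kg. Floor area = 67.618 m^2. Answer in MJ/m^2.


Total energy = 161.836*33.115 + 410.006*22.517 + 376.258*31.545
= 5359.199 + 9232.105 + 11869.06
= 26460.36 MJ
e = 26460.36 / 67.618 = 391.32 MJ/m^2

391.32 MJ/m^2


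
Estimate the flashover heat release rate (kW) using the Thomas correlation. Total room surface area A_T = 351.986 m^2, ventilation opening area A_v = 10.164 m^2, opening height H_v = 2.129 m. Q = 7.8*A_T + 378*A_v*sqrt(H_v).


7.8*A_T = 2745.5
sqrt(H_v) = 1.4591
378*A_v*sqrt(H_v) = 5605.9
Q = 2745.5 + 5605.9 = 8351.4 kW

8351.4 kW


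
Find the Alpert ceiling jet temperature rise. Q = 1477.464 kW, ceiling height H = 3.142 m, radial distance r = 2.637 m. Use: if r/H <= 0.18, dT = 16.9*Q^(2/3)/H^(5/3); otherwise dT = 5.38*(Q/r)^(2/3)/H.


r/H = 2.637 / 3.142 = 0.83927
r/H > 0.18, so dT = 5.38*(Q/r)^(2/3)/H
Q/r = 560.28
(Q/r)^(2/3) = 67.963
dT = 5.38 * 67.963 / 3.142 = 116.37 K

116.37 K


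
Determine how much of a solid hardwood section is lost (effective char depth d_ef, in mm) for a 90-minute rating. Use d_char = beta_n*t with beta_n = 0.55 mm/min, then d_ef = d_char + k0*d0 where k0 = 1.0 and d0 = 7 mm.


d_char = 0.55 * 90 = 49.5 mm
d_ef = 49.5 + 1.0*7 = 56.5 mm

56.5 mm


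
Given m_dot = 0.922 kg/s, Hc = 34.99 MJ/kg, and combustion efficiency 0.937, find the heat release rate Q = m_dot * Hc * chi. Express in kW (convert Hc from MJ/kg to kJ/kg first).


Hc = 34.99 MJ/kg = 34.99 * 1000 kJ/kg = 34990 kJ/kg
Q = 0.922 kg/s * 34990 kJ/kg * 0.937 = 30228 kW

30228 kW


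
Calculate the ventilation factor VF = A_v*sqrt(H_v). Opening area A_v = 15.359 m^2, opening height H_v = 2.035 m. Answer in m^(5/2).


sqrt(H_v) = 1.4265
VF = 15.359 * 1.4265 = 21.910 m^(5/2)

21.910 m^(5/2)


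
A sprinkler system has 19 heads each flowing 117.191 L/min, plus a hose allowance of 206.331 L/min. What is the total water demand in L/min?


Sprinkler demand = 19 * 117.191 = 2226.629 L/min
Total = 2226.629 + 206.331 = 2432.96 L/min

2432.96 L/min


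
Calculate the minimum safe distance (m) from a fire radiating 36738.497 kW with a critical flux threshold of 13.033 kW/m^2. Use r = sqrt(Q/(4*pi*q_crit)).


4*pi*q_crit = 163.78
Q/(4*pi*q_crit) = 224.32
r = sqrt(224.32) = 14.977 m

14.977 m


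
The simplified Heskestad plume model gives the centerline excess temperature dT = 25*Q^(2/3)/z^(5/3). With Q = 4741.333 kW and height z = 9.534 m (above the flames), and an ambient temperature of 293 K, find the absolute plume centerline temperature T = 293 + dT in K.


Q^(2/3) = 282.23
z^(5/3) = 42.867
dT = 25 * 282.23 / 42.867 = 164.59 K
T = 293 + 164.59 = 457.59 K

457.59 K


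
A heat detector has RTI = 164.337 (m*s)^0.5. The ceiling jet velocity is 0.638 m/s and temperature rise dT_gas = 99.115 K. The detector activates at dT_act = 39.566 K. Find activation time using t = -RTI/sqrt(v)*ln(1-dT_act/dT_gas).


dT_act/dT_gas = 0.39919
ln(1 - 0.39919) = -0.50948
t = -164.337 / sqrt(0.638) * -0.50948 = 104.82 s

104.82 s


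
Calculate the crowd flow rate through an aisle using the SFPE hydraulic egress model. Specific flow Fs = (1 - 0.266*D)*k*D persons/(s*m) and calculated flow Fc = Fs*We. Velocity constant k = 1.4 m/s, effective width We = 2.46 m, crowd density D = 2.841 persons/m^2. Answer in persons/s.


1 - 0.266*D = 1 - 0.266*2.841 = 0.24429
Fs = 0.24429 * 1.4 * 2.841 = 0.97165 persons/(s*m)
Fc = 0.97165 * 2.46 = 2.3903 persons/s

2.3903 persons/s


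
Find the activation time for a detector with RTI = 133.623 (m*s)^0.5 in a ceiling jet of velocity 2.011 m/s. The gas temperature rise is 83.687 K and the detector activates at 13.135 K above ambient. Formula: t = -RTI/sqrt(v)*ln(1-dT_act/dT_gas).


dT_act/dT_gas = 0.15695
ln(1 - 0.15695) = -0.17073
t = -133.623 / sqrt(2.011) * -0.17073 = 16.088 s

16.088 s


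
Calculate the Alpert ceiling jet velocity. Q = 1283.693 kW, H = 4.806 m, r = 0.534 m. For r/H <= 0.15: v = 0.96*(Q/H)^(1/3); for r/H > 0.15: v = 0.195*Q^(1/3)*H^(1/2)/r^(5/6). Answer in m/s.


r/H = 0.534 / 4.806 = 0.11111
r/H <= 0.15, so v = 0.96*(Q/H)^(1/3)
Q/H = 267.10
(Q/H)^(1/3) = 6.4401
v = 0.96 * 6.4401 = 6.1825 m/s

6.1825 m/s


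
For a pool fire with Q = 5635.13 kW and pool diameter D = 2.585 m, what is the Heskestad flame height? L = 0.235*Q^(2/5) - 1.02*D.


Q^(2/5) = 31.649
0.235 * Q^(2/5) = 7.4375
1.02 * D = 2.6367
L = 4.8008 m

4.8008 m


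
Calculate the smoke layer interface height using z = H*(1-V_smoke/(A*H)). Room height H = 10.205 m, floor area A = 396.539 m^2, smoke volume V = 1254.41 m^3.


V/(A*H) = 0.30998
1 - 0.30998 = 0.69002
z = 10.205 * 0.69002 = 7.0416 m

7.0416 m


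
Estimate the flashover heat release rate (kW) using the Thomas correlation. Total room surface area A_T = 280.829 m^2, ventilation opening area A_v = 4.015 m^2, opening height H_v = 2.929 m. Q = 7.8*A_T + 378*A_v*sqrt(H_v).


7.8*A_T = 2190.5
sqrt(H_v) = 1.7114
378*A_v*sqrt(H_v) = 2597.4
Q = 2190.5 + 2597.4 = 4787.9 kW

4787.9 kW


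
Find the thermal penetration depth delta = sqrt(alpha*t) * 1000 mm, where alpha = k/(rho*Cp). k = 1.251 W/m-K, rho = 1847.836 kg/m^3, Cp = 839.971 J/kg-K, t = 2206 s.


alpha = 1.251 / (1847.836 * 839.971) = 8.0599e-07 m^2/s
alpha * t = 0.0017780
delta = sqrt(0.0017780) * 1000 = 42.166 mm

42.166 mm


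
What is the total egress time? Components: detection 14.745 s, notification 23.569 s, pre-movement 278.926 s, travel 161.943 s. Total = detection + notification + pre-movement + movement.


Total = 14.745 + 23.569 + 278.926 + 161.943 = 479.183 s

479.183 s


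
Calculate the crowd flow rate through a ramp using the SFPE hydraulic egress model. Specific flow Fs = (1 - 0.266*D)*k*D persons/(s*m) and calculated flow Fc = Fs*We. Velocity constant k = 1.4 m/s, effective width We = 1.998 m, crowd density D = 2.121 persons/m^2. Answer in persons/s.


1 - 0.266*D = 1 - 0.266*2.121 = 0.43581
Fs = 0.43581 * 1.4 * 2.121 = 1.2941 persons/(s*m)
Fc = 1.2941 * 1.998 = 2.5856 persons/s

2.5856 persons/s


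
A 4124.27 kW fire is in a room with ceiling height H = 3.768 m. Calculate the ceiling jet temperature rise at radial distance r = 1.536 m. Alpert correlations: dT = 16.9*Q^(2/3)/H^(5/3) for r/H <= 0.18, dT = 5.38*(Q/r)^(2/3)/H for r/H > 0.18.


r/H = 1.536 / 3.768 = 0.40764
r/H > 0.18, so dT = 5.38*(Q/r)^(2/3)/H
Q/r = 2685.1
(Q/r)^(2/3) = 193.18
dT = 5.38 * 193.18 / 3.768 = 275.83 K

275.83 K


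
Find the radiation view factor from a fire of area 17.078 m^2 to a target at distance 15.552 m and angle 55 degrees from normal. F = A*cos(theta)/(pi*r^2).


cos(55 deg) = 0.57358
pi*r^2 = 759.84
F = 17.078 * 0.57358 / 759.84 = 0.012892

0.012892


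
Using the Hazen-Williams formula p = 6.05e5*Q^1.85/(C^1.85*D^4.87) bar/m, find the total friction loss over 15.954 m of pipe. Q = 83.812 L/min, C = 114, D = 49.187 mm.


Q^1.85 = 3615.1
C^1.85 = 6386.7
D^4.87 = 1.7350e+08
p/m = 0.0019737 bar/m
p_total = 0.0019737 * 15.954 = 0.031489 bar

0.031489 bar


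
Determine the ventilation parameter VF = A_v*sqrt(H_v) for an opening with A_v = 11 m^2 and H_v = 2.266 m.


sqrt(H_v) = 1.5053
VF = 11 * 1.5053 = 16.559 m^(5/2)

16.559 m^(5/2)


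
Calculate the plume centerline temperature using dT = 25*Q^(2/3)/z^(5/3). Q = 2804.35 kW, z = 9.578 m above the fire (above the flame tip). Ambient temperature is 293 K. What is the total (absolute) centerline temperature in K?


Q^(2/3) = 198.86
z^(5/3) = 43.197
dT = 25 * 198.86 / 43.197 = 115.09 K
T = 293 + 115.09 = 408.09 K

408.09 K


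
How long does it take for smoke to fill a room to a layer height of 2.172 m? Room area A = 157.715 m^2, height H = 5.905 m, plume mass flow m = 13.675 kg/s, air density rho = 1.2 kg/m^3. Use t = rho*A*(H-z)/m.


H - z = 3.733 m
t = 1.2 * 157.715 * 3.733 / 13.675 = 51.664 s

51.664 s


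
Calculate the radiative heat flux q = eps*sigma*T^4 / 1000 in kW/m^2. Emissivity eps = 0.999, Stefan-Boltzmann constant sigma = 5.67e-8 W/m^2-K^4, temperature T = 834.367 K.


T^4 = 4.8465e+11
q = 0.999 * 5.67e-8 * 4.8465e+11 / 1000 = 27.452 kW/m^2

27.452 kW/m^2


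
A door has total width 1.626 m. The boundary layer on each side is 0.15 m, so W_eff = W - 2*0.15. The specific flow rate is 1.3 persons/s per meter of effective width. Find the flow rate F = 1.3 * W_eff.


W_eff = 1.626 - 0.30 = 1.326 m
F = 1.3 * 1.326 = 1.7238 persons/s

1.7238 persons/s


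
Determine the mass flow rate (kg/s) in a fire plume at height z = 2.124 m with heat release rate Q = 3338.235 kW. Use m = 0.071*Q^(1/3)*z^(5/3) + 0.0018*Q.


Q^(1/3) = 14.945
z^(5/3) = 3.5096
First term = 0.071 * 14.945 * 3.5096 = 3.7241
Second term = 0.0018 * 3338.235 = 6.0088
m = 9.7329 kg/s

9.7329 kg/s


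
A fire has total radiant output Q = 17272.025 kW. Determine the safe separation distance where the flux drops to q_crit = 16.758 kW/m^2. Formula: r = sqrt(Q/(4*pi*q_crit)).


4*pi*q_crit = 210.59
Q/(4*pi*q_crit) = 82.018
r = sqrt(82.018) = 9.0564 m

9.0564 m


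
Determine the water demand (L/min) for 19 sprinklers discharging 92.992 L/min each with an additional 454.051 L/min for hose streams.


Sprinkler demand = 19 * 92.992 = 1766.848 L/min
Total = 1766.848 + 454.051 = 2220.899 L/min

2220.899 L/min


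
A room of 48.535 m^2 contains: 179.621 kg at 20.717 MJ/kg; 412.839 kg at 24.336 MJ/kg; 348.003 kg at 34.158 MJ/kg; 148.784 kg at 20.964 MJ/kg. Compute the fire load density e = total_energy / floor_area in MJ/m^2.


Total energy = 179.621*20.717 + 412.839*24.336 + 348.003*34.158 + 148.784*20.964
= 3721.208 + 10046.85 + 11887.09 + 3119.108
= 28774.25 MJ
e = 28774.25 / 48.535 = 592.86 MJ/m^2

592.86 MJ/m^2


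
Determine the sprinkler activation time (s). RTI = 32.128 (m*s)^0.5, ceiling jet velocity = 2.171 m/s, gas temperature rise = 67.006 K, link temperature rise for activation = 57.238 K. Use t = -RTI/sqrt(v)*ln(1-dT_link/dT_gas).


dT_link/dT_gas = 0.85422
ln(1 - 0.85422) = -1.9257
t = -32.128 / sqrt(2.171) * -1.9257 = 41.989 s

41.989 s


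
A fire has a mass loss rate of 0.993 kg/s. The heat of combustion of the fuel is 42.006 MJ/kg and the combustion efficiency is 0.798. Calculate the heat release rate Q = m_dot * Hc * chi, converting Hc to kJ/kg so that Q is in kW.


Hc = 42.006 MJ/kg = 42.006 * 1000 kJ/kg = 42006 kJ/kg
Q = 0.993 kg/s * 42006 kJ/kg * 0.798 = 33286 kW

33286 kW


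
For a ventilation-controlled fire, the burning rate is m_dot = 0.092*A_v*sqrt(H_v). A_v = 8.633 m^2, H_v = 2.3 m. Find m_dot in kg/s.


sqrt(H_v) = 1.5166
m_dot = 0.092 * 8.633 * 1.5166 = 1.2045 kg/s

1.2045 kg/s


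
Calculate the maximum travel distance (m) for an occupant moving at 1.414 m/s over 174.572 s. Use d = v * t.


d = 1.414 * 174.572 = 246.84 m

246.84 m


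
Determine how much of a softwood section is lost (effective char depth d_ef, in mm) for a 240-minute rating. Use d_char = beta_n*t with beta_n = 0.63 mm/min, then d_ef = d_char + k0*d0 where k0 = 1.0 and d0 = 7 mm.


d_char = 0.63 * 240 = 151.2 mm
d_ef = 151.2 + 1.0*7 = 158.2 mm

158.2 mm


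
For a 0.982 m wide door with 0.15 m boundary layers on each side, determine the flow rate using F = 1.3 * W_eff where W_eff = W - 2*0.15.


W_eff = 0.982 - 0.30 = 0.682 m
F = 1.3 * 0.682 = 0.88660 persons/s

0.88660 persons/s


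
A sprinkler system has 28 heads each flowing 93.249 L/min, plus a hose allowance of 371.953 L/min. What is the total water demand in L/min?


Sprinkler demand = 28 * 93.249 = 2610.972 L/min
Total = 2610.972 + 371.953 = 2982.925 L/min

2982.925 L/min


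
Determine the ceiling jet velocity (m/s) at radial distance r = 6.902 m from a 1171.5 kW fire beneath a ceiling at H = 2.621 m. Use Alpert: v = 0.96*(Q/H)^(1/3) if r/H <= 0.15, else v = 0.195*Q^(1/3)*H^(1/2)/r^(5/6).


r/H = 6.902 / 2.621 = 2.6333
r/H > 0.15, so v = 0.195*Q^(1/3)*H^(1/2)/r^(5/6)
Q^(1/3) = 10.542
H^(1/2) = 1.6190
r^(5/6) = 5.0020
v = 0.195 * 10.542 * 1.6190 / 5.0020 = 0.66533 m/s

0.66533 m/s


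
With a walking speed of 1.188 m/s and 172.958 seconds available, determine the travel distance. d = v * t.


d = 1.188 * 172.958 = 205.47 m

205.47 m


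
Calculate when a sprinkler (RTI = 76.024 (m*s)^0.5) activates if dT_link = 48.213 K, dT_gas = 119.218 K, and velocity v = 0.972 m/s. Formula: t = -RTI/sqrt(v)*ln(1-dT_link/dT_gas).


dT_link/dT_gas = 0.40441
ln(1 - 0.40441) = -0.51820
t = -76.024 / sqrt(0.972) * -0.51820 = 39.959 s

39.959 s


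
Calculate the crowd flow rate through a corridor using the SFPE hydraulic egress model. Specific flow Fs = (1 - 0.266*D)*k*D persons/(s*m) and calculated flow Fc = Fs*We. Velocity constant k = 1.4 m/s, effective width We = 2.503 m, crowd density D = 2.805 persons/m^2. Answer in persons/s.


1 - 0.266*D = 1 - 0.266*2.805 = 0.25387
Fs = 0.25387 * 1.4 * 2.805 = 0.99695 persons/(s*m)
Fc = 0.99695 * 2.503 = 2.4954 persons/s

2.4954 persons/s


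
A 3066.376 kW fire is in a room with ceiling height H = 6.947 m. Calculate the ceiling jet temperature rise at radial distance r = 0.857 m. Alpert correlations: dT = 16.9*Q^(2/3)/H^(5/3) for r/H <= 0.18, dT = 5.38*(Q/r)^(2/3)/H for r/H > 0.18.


r/H = 0.857 / 6.947 = 0.12336
r/H <= 0.18, so dT = 16.9*Q^(2/3)/H^(5/3)
Q^(2/3) = 211.07
H^(5/3) = 25.293
dT = 16.9 * 211.07 / 25.293 = 141.03 K

141.03 K


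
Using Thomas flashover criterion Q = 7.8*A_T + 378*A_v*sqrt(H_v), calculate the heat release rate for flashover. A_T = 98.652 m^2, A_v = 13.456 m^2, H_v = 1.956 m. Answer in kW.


7.8*A_T = 769.49
sqrt(H_v) = 1.3986
378*A_v*sqrt(H_v) = 7113.6
Q = 769.49 + 7113.6 = 7883.1 kW

7883.1 kW


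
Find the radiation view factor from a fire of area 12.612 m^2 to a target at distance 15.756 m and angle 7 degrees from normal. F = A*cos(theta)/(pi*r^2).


cos(7 deg) = 0.99255
pi*r^2 = 779.91
F = 12.612 * 0.99255 / 779.91 = 0.016051

0.016051


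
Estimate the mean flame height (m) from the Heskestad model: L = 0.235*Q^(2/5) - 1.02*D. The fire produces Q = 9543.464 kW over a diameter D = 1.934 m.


Q^(2/5) = 39.074
0.235 * Q^(2/5) = 9.1823
1.02 * D = 1.9727
L = 7.2096 m

7.2096 m


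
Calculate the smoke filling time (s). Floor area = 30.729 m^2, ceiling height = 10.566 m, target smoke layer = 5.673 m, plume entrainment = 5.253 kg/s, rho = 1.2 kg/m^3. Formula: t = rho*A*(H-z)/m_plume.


H - z = 4.893 m
t = 1.2 * 30.729 * 4.893 / 5.253 = 34.348 s

34.348 s


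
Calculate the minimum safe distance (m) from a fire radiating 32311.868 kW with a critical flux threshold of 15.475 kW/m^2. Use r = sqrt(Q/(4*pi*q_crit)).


4*pi*q_crit = 194.46
Q/(4*pi*q_crit) = 166.16
r = sqrt(166.16) = 12.890 m

12.890 m


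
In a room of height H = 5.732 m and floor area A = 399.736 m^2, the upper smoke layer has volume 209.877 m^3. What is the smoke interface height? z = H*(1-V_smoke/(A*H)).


V/(A*H) = 0.091598
1 - 0.091598 = 0.90840
z = 5.732 * 0.90840 = 5.2070 m

5.2070 m


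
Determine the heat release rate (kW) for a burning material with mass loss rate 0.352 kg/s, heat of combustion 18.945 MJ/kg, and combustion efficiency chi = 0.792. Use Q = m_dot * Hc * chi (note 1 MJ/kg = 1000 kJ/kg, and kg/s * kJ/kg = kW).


Hc = 18.945 MJ/kg = 18.945 * 1000 kJ/kg = 18945 kJ/kg
Q = 0.352 kg/s * 18945 kJ/kg * 0.792 = 5281.6 kW

5281.6 kW


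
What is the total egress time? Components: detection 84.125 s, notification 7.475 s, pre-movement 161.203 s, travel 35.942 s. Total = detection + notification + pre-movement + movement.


Total = 84.125 + 7.475 + 161.203 + 35.942 = 288.745 s

288.745 s


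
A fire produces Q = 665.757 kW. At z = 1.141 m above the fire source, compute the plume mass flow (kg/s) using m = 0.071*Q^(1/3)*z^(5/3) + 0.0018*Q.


Q^(1/3) = 8.7318
z^(5/3) = 1.2459
First term = 0.071 * 8.7318 * 1.2459 = 0.77240
Second term = 0.0018 * 665.757 = 1.1984
m = 1.9708 kg/s

1.9708 kg/s


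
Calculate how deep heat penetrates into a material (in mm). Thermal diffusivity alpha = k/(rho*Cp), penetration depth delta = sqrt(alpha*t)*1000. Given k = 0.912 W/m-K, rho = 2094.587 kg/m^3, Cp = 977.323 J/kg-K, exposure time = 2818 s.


alpha = 0.912 / (2094.587 * 977.323) = 4.4551e-07 m^2/s
alpha * t = 0.0012554
delta = sqrt(0.0012554) * 1000 = 35.432 mm

35.432 mm


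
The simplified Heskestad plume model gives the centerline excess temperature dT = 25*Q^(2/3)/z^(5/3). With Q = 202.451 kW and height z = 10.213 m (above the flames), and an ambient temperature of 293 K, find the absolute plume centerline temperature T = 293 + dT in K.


Q^(2/3) = 34.478
z^(5/3) = 48.075
dT = 25 * 34.478 / 48.075 = 17.929 K
T = 293 + 17.929 = 310.93 K

310.93 K


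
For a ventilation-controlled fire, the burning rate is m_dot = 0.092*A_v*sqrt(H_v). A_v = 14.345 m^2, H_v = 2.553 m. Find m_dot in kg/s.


sqrt(H_v) = 1.5978
m_dot = 0.092 * 14.345 * 1.5978 = 2.1087 kg/s

2.1087 kg/s


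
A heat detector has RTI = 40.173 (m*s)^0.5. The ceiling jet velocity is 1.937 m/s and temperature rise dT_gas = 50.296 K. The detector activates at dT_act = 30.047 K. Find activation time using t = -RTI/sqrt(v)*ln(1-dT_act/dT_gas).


dT_act/dT_gas = 0.59740
ln(1 - 0.59740) = -0.90982
t = -40.173 / sqrt(1.937) * -0.90982 = 26.262 s

26.262 s


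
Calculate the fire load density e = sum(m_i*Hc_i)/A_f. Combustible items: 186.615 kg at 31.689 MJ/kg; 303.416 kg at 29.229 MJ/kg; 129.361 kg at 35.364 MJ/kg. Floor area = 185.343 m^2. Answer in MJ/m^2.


Total energy = 186.615*31.689 + 303.416*29.229 + 129.361*35.364
= 5913.643 + 8868.546 + 4574.722
= 19356.91 MJ
e = 19356.91 / 185.343 = 104.44 MJ/m^2

104.44 MJ/m^2


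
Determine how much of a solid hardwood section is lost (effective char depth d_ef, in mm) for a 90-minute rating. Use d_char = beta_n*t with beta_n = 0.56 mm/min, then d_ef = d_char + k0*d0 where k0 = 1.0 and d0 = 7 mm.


d_char = 0.56 * 90 = 50.4 mm
d_ef = 50.4 + 1.0*7 = 57.4 mm

57.4 mm


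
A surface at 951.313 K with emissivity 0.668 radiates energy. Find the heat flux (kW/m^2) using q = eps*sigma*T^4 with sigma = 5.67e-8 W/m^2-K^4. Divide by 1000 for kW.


T^4 = 8.1902e+11
q = 0.668 * 5.67e-8 * 8.1902e+11 / 1000 = 31.021 kW/m^2

31.021 kW/m^2


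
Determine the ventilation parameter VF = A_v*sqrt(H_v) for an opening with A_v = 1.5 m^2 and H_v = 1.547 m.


sqrt(H_v) = 1.2438
VF = 1.5 * 1.2438 = 1.8657 m^(5/2)

1.8657 m^(5/2)


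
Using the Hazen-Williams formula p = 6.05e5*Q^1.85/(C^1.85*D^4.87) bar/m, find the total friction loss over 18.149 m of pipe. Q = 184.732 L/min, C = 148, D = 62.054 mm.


Q^1.85 = 15599
C^1.85 = 10351
D^4.87 = 5.3801e+08
p/m = 0.0016947 bar/m
p_total = 0.0016947 * 18.149 = 0.030757 bar

0.030757 bar


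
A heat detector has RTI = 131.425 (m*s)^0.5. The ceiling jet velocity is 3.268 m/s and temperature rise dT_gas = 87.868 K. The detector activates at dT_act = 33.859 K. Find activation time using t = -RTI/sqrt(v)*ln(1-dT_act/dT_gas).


dT_act/dT_gas = 0.38534
ln(1 - 0.38534) = -0.48668
t = -131.425 / sqrt(3.268) * -0.48668 = 35.382 s

35.382 s


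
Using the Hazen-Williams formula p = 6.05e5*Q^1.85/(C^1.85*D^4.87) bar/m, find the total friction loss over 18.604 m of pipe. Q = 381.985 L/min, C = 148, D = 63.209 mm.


Q^1.85 = 59812
C^1.85 = 10351
D^4.87 = 5.8856e+08
p/m = 0.0059397 bar/m
p_total = 0.0059397 * 18.604 = 0.11050 bar

0.11050 bar


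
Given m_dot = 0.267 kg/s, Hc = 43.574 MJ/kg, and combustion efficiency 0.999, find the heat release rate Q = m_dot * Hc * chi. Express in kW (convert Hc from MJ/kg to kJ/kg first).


Hc = 43.574 MJ/kg = 43.574 * 1000 kJ/kg = 43574 kJ/kg
Q = 0.267 kg/s * 43574 kJ/kg * 0.999 = 11623 kW

11623 kW


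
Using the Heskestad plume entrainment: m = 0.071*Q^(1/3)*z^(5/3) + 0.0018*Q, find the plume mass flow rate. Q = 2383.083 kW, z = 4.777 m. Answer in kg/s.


Q^(1/3) = 13.357
z^(5/3) = 13.550
First term = 0.071 * 13.357 * 13.550 = 12.850
Second term = 0.0018 * 2383.083 = 4.2895
m = 17.139 kg/s

17.139 kg/s


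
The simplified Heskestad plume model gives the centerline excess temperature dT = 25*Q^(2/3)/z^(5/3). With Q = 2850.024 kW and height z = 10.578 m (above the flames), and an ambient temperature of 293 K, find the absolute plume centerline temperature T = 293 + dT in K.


Q^(2/3) = 201.02
z^(5/3) = 50.973
dT = 25 * 201.02 / 50.973 = 98.590 K
T = 293 + 98.590 = 391.59 K

391.59 K


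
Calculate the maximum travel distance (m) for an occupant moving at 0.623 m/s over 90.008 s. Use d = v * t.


d = 0.623 * 90.008 = 56.075 m

56.075 m


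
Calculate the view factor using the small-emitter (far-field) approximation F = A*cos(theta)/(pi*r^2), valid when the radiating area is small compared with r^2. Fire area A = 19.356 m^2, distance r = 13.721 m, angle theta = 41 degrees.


cos(41 deg) = 0.75471
pi*r^2 = 591.45
F = 19.356 * 0.75471 / 591.45 = 0.024699

0.024699


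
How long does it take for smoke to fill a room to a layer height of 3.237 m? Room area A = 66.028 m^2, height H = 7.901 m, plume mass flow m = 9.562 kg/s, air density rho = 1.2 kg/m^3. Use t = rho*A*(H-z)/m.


H - z = 4.664 m
t = 1.2 * 66.028 * 4.664 / 9.562 = 38.647 s

38.647 s


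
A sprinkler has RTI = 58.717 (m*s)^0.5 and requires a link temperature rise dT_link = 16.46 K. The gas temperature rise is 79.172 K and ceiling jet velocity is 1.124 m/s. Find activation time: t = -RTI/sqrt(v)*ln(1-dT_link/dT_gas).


dT_link/dT_gas = 0.20790
ln(1 - 0.20790) = -0.23307
t = -58.717 / sqrt(1.124) * -0.23307 = 12.908 s

12.908 s


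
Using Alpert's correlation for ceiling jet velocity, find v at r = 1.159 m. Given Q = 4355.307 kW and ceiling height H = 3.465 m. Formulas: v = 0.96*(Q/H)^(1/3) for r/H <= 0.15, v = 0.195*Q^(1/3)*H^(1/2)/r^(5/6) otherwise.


r/H = 1.159 / 3.465 = 0.33449
r/H > 0.15, so v = 0.195*Q^(1/3)*H^(1/2)/r^(5/6)
Q^(1/3) = 16.331
H^(1/2) = 1.8615
r^(5/6) = 1.1308
v = 0.195 * 16.331 * 1.8615 / 1.1308 = 5.2419 m/s

5.2419 m/s


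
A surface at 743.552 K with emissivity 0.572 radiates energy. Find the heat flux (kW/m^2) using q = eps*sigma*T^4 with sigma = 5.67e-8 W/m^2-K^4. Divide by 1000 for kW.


T^4 = 3.0566e+11
q = 0.572 * 5.67e-8 * 3.0566e+11 / 1000 = 9.9134 kW/m^2

9.9134 kW/m^2


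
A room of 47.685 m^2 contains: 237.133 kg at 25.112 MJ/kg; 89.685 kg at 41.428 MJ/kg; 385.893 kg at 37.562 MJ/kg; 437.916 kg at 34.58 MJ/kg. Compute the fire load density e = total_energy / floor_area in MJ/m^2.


Total energy = 237.133*25.112 + 89.685*41.428 + 385.893*37.562 + 437.916*34.58
= 5954.884 + 3715.470 + 14494.91 + 15143.14
= 39308.40 MJ
e = 39308.40 / 47.685 = 824.33 MJ/m^2

824.33 MJ/m^2


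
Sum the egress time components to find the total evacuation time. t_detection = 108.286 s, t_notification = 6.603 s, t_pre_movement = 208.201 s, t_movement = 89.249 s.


Total = 108.286 + 6.603 + 208.201 + 89.249 = 412.339 s

412.339 s


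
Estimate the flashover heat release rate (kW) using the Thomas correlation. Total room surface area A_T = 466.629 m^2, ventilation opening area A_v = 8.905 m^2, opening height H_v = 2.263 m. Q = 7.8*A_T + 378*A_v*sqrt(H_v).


7.8*A_T = 3639.7
sqrt(H_v) = 1.5043
378*A_v*sqrt(H_v) = 5063.7
Q = 3639.7 + 5063.7 = 8703.4 kW

8703.4 kW


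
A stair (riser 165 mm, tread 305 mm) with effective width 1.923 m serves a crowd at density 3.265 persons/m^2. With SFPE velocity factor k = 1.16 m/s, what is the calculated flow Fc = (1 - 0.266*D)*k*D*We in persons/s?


1 - 0.266*D = 1 - 0.266*3.265 = 0.13151
Fs = 0.13151 * 1.16 * 3.265 = 0.49808 persons/(s*m)
Fc = 0.49808 * 1.923 = 0.95781 persons/s

0.95781 persons/s


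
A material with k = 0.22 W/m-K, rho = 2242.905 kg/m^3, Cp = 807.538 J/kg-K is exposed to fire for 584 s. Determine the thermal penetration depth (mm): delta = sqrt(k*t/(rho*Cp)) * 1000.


alpha = 0.22 / (2242.905 * 807.538) = 1.2146e-07 m^2/s
alpha * t = 7.0935e-05
delta = sqrt(7.0935e-05) * 1000 = 8.4223 mm

8.4223 mm


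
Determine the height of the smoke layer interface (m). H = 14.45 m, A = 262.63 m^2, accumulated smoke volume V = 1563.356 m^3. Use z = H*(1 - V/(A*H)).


V/(A*H) = 0.41195
1 - 0.41195 = 0.58805
z = 14.45 * 0.58805 = 8.4973 m

8.4973 m
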